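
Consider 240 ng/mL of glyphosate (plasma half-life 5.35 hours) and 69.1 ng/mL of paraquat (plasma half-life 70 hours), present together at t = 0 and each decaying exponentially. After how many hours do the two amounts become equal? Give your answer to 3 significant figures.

Set 240·(1/2)^(t/5.35) = 69.1·(1/2)^(t/70).
Taking log₂: log₂(240/69.1) = t·(1/5.35 − 1/70).
log₂(3.4732) = 1.7963; 1/5.35 − 1/70 = 0.17263.
t = 1.7963 / 0.17263 ≈ 10.405 hours.

10.4 hours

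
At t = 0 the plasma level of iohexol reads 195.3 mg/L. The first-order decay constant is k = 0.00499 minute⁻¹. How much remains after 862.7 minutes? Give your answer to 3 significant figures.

2.64 mg/L

t½ = ln 2 / k = 0.69315 / 0.00499 ≈ 138.91 minutes.
Number of half-lives: n = 862.7/138.91 ≈ 6.2106.
Remaining = 195.3 × (1/2)^6.2106 = 195.3 × 0.013503 ≈ 2.6371 mg/L.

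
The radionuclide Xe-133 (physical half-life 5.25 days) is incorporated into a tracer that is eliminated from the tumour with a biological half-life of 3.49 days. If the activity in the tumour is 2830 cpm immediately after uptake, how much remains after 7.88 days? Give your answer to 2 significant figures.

1/t_eff = 1/t_phys + 1/t_biol = 1/5.25 + 1/3.49 = 0.47701 per day.
t_eff = 5.25 × 3.49 / (5.25 + 3.49) ≈ 2.0964 days.
Remaining = 2830 × (1/2)^(7.88/2.0964) = 2830 × (1/2)^3.7588 ≈ 209.06 cpm.

210 cpm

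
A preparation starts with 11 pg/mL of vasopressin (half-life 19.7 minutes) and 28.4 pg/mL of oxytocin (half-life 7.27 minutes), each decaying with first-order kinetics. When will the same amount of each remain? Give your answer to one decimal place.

Set 11·(1/2)^(t/19.7) = 28.4·(1/2)^(t/7.27).
Taking log₂: log₂(11/28.4) = t·(1/19.7 − 1/7.27).
log₂(0.38732) = -1.3684; 1/19.7 − 1/7.27 = -0.08679.
t = -1.3684 / -0.08679 ≈ 15.767 minutes.

15.8 minutes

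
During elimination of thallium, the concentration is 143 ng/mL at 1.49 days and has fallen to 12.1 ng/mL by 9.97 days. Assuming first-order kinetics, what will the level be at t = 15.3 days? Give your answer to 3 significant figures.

2.56 ng/mL

Over Δt = 9.97 − 1.49 = 8.48 days, the level fell by a factor of 143/12.1 ≈ 11.818.
n = log₂(11.818) ≈ 3.5629 half-lives, so t½ = 8.48/3.5629 ≈ 2.3801 days.
From t = 9.97 to t = 15.3: 12.1 × (1/2)^((15.3−9.97)/2.3801) ≈ 2.5624 ng/mL.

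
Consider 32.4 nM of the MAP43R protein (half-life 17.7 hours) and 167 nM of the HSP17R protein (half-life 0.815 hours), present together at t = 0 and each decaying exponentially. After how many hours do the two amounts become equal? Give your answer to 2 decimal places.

Set 32.4·(1/2)^(t/17.7) = 167·(1/2)^(t/0.815).
Taking log₂: log₂(32.4/167) = t·(1/17.7 − 1/0.815).
log₂(0.19401) = -2.3658; 1/17.7 − 1/0.815 = -1.1705.
t = -2.3658 / -1.1705 ≈ 2.0212 hours.

2.02 hours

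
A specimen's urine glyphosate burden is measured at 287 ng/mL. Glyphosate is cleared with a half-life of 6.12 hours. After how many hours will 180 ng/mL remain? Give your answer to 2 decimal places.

4.12 hours

Fraction remaining = 180/287 ≈ 0.62718.
n = log₂(287/180) = ln(1.5944)/ln 2 ≈ 0.67305 half-lives.
t = n × t½ = 0.67305 × 6.12 ≈ 4.1191 hours.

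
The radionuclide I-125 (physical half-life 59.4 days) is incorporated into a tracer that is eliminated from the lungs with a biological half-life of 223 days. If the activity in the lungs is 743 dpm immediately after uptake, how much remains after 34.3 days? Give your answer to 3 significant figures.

448 dpm

1/t_eff = 1/t_phys + 1/t_biol = 1/59.4 + 1/223 = 0.021319 per day.
t_eff = 59.4 × 223 / (59.4 + 223) ≈ 46.906 days.
Remaining = 743 × (1/2)^(34.3/46.906) = 743 × (1/2)^0.73125 ≈ 447.57 dpm.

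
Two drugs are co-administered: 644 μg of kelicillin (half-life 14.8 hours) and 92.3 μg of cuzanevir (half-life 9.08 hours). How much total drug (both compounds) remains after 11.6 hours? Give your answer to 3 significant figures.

412 μg

kelicillin: 644 × (1/2)^(11.6/14.8) = 644 × (1/2)^0.78378 ≈ 374.06 μg.
cuzanevir: 92.3 × (1/2)^(11.6/9.08) = 92.3 × (1/2)^1.2775 ≈ 38.074 μg.
Total = 374.06 + 38.074 ≈ 412.14 μg.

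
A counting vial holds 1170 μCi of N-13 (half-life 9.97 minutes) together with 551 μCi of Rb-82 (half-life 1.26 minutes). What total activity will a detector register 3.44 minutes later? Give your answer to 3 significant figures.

1000 μCi

N-13: 1170 × (1/2)^(3.44/9.97) = 1170 × (1/2)^0.34504 ≈ 921.13 μCi.
Rb-82: 551 × (1/2)^(3.44/1.26) = 551 × (1/2)^2.7302 ≈ 83.041 μCi.
Total = 921.13 + 83.041 ≈ 1004.2 μCi.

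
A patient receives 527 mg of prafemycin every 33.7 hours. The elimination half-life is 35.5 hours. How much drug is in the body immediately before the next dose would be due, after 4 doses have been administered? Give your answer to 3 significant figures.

The 4 doses were given 134.8, 101.1, 67.4, 33.7 hours ago.
Total = 527·(1/2)^(134.8/35.5) + 527·(1/2)^(101.1/35.5) + 527·(1/2)^(67.4/35.5) + 527·(1/2)^(33.7/35.5)
      = 37.909 + 73.2 + 141.34 + 272.93 ≈ 525.38 mg.

525 mg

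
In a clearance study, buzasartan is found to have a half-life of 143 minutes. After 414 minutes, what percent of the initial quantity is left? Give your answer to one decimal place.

13.4%

n = 414/143 ≈ 2.8951 half-lives.
Fraction remaining = (1/2)^2.8951 ≈ 0.13443, i.e. 13.443%.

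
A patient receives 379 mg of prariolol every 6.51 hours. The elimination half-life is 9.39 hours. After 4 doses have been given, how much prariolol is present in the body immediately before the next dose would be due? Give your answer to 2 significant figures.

The 4 doses were given 26.04, 19.53, 13.02, 6.51 hours ago.
Total = 379·(1/2)^(26.04/9.39) + 379·(1/2)^(19.53/9.39) + 379·(1/2)^(13.02/9.39) + 379·(1/2)^(6.51/9.39)
      = 55.441 + 89.647 + 144.96 + 234.39 ≈ 524.43 mg.

520 mg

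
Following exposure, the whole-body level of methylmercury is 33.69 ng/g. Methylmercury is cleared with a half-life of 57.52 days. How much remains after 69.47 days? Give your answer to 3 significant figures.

14.6 ng/g

Number of half-lives: n = 69.47/57.52 ≈ 1.2078.
Remaining = 33.69 × (1/2)^1.2078 = 33.69 × 0.43294 ≈ 14.586 ng/g.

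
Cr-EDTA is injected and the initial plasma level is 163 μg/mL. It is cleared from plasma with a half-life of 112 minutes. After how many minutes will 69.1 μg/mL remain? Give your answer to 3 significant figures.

Fraction remaining = 69.1/163 ≈ 0.42393.
n = log₂(163/69.1) = ln(2.3589)/ln 2 ≈ 1.2381 half-lives.
t = n × t½ = 1.2381 × 112 ≈ 138.67 minutes.

139 minutes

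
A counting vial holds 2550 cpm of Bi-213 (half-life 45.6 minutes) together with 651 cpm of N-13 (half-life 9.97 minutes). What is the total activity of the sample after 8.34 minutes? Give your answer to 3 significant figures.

2610 cpm

Bi-213: 2550 × (1/2)^(8.34/45.6) = 2550 × (1/2)^0.18289 ≈ 2246.4 cpm.
N-13: 651 × (1/2)^(8.34/9.97) = 651 × (1/2)^0.83651 ≈ 364.56 cpm.
Total = 2246.4 + 364.56 ≈ 2610.9 cpm.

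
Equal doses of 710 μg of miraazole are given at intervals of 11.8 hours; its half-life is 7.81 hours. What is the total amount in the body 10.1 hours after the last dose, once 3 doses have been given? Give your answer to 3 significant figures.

427 μg

The 3 doses were given 33.7, 21.9, 10.1 hours ago.
Total = 710·(1/2)^(33.7/7.81) + 710·(1/2)^(21.9/7.81) + 710·(1/2)^(10.1/7.81)
      = 35.671 + 101.66 + 289.71 ≈ 427.04 μg.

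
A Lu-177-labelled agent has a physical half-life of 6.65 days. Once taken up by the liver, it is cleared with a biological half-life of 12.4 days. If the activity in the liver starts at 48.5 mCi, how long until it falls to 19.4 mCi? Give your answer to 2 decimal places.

1/t_eff = 1/t_phys + 1/t_biol = 1/6.65 + 1/12.4 = 0.23102 per day.
t_eff = 6.65 × 12.4 / (6.65 + 12.4) ≈ 4.3286 days.
n = log₂(48.5/19.4) ≈ 1.3219; t = 1.3219 × 4.3286 ≈ 5.7221 days.

5.72 days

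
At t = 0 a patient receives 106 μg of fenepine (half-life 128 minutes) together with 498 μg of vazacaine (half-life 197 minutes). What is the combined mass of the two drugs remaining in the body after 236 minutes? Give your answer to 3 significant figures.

fenepine: 106 × (1/2)^(236/128) = 106 × (1/2)^1.8438 ≈ 29.531 μg.
vazacaine: 498 × (1/2)^(236/197) = 498 × (1/2)^1.198 ≈ 217.07 μg.
Total = 29.531 + 217.07 ≈ 246.6 μg.

247 μg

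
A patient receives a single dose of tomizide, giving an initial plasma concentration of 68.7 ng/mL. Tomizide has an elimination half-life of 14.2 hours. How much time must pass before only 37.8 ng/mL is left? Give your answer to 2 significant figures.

Fraction remaining = 37.8/68.7 ≈ 0.55022.
n = log₂(68.7/37.8) = ln(1.8175)/ln 2 ≈ 0.86192 half-lives.
t = n × t½ = 0.86192 × 14.2 ≈ 12.239 hours.

12 hours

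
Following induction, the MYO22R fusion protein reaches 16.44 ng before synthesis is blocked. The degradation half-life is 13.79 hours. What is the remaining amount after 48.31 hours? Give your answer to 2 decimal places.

Number of half-lives: n = 48.31/13.79 ≈ 3.5033.
Remaining = 16.44 × (1/2)^3.5033 = 16.44 × 0.088189 ≈ 1.4498 ng.

1.45 ng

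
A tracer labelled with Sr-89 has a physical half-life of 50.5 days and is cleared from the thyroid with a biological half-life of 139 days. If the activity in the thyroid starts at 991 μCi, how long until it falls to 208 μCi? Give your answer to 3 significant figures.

1/t_eff = 1/t_phys + 1/t_biol = 1/50.5 + 1/139 = 0.026996 per day.
t_eff = 50.5 × 139 / (50.5 + 139) ≈ 37.042 days.
n = log₂(991/208) ≈ 2.2523; t = 2.2523 × 37.042 ≈ 83.43 days.

83.4 days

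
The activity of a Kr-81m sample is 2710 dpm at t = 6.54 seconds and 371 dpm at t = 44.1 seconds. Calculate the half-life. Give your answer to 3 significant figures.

13.1 seconds

Over Δt = 44.1 − 6.54 = 37.56 seconds, the level fell by a factor of 2710/371 ≈ 7.3046.
n = log₂(7.3046) ≈ 2.8688 half-lives, so t½ = 37.56/2.8688 ≈ 13.093 seconds.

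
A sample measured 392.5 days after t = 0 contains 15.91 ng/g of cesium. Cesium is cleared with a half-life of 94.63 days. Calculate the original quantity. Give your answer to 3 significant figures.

Number of half-lives elapsed: n = 392.5/94.63 ≈ 4.1477.
A₀ = A × 2^n = 15.91 × 2^4.1477 = 15.91 × 17.725 ≈ 282.01 ng/g.

282 ng/g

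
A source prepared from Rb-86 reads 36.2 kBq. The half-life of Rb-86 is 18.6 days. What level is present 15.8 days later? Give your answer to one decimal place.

Number of half-lives: n = 15.8/18.6 ≈ 0.84946.
Remaining = 36.2 × (1/2)^0.84946 = 36.2 × 0.55499 ≈ 20.091 kBq.

20.1 kBq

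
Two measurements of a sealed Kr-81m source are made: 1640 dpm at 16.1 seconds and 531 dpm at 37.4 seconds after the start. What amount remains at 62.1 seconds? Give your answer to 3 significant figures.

144 dpm

Over Δt = 37.4 − 16.1 = 21.3 seconds, the level fell by a factor of 1640/531 ≈ 3.0885.
n = log₂(3.0885) ≈ 1.6269 half-lives, so t½ = 21.3/1.6269 ≈ 13.092 seconds.
From t = 37.4 to t = 62.1: 531 × (1/2)^((62.1−37.4)/13.092) ≈ 143.6 dpm.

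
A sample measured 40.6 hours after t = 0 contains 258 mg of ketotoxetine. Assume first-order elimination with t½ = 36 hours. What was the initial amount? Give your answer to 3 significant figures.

564 mg

Number of half-lives elapsed: n = 40.6/36 ≈ 1.1278.
A₀ = A × 2^n = 258 × 2^1.1278 = 258 × 2.1852 ≈ 563.79 mg.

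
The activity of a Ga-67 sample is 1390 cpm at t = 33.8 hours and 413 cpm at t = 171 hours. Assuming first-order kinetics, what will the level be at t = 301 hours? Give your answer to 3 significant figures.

131 cpm

Over Δt = 171 − 33.8 = 137.2 hours, the level fell by a factor of 1390/413 ≈ 3.3656.
n = log₂(3.3656) ≈ 1.7509 half-lives, so t½ = 137.2/1.7509 ≈ 78.361 hours.
From t = 171 to t = 301: 413 × (1/2)^((301−171)/78.361) ≈ 130.78 cpm.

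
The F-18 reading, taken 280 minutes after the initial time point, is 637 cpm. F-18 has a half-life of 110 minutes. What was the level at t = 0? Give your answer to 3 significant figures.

Number of half-lives elapsed: n = 280/110 ≈ 2.5455.
A₀ = A × 2^n = 637 × 2^2.5455 = 637 × 5.8379 ≈ 3718.8 cpm.

3720 cpm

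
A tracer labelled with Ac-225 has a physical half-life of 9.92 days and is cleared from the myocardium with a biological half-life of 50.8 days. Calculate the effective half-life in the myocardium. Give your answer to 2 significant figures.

1/t_eff = 1/t_phys + 1/t_biol = 1/9.92 + 1/50.8 = 0.12049 per day.
t_eff = 9.92 × 50.8 / (9.92 + 50.8) ≈ 8.2993 days.

8.3 days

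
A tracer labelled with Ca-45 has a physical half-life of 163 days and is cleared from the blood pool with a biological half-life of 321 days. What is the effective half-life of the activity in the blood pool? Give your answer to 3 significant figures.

108 days

1/t_eff = 1/t_phys + 1/t_biol = 1/163 + 1/321 = 0.0092502 per day.
t_eff = 163 × 321 / (163 + 321) ≈ 108.11 days.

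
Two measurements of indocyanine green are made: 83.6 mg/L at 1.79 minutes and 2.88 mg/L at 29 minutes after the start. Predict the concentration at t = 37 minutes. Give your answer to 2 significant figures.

Over Δt = 29 − 1.79 = 27.21 minutes, the level fell by a factor of 83.6/2.88 ≈ 29.028.
n = log₂(29.028) ≈ 4.8594 half-lives, so t½ = 27.21/4.8594 ≈ 5.5995 minutes.
From t = 29 to t = 37: 2.88 × (1/2)^((37−29)/5.5995) ≈ 1.0698 mg/L.

1.1 mg/L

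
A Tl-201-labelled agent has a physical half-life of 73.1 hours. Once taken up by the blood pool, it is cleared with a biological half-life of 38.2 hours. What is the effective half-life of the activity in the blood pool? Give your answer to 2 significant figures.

25 hours

1/t_eff = 1/t_phys + 1/t_biol = 1/73.1 + 1/38.2 = 0.039858 per hour.
t_eff = 73.1 × 38.2 / (73.1 + 38.2) ≈ 25.089 hours.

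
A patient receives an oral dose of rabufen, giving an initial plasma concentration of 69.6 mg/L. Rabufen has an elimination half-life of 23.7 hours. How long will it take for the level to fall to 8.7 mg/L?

71.1 hours

8.7/69.6 = 1/8, so 3 half-lives have elapsed.
t = 3 × 23.7 = 71.1 hours.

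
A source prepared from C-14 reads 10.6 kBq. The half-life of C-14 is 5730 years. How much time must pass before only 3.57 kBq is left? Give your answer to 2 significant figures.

9000 years

Fraction remaining = 3.57/10.6 ≈ 0.33679.
n = log₂(10.6/3.57) = ln(2.9692)/ln 2 ≈ 1.5701 half-lives.
t = n × t½ = 1.5701 × 5730 ≈ 8996.5 years.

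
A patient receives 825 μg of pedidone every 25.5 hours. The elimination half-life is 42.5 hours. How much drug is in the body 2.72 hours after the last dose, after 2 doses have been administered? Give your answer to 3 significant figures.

The 2 doses were given 28.22, 2.72 hours ago.
Total = 825·(1/2)^(28.22/42.5) + 825·(1/2)^(2.72/42.5)
      = 520.68 + 789.2 ≈ 1309.9 μg.

1310 μg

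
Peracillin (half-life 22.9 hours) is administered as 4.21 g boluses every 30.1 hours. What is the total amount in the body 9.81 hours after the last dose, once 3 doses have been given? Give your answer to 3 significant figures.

4.89 g

The 3 doses were given 70.01, 39.91, 9.81 hours ago.
Total = 4.21·(1/2)^(70.01/22.9) + 4.21·(1/2)^(39.91/22.9) + 4.21·(1/2)^(9.81/22.9)
      = 0.50579 + 1.2579 + 3.1284 ≈ 4.8921 g.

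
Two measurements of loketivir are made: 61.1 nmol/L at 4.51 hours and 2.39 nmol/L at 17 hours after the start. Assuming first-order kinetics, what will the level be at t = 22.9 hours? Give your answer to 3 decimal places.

Over Δt = 17 − 4.51 = 12.49 hours, the level fell by a factor of 61.1/2.39 ≈ 25.565.
n = log₂(25.565) ≈ 4.6761 half-lives, so t½ = 12.49/4.6761 ≈ 2.671 hours.
From t = 17 to t = 22.9: 2.39 × (1/2)^((22.9−17)/2.671) ≈ 0.51696 nmol/L.

0.517 nmol/L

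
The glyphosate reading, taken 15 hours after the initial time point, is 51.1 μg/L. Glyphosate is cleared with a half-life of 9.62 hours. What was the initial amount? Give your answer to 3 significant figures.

151 μg/L

Number of half-lives elapsed: n = 15/9.62 ≈ 1.5593.
A₀ = A × 2^n = 51.1 × 2^1.5593 = 51.1 × 2.947 ≈ 150.59 μg/L.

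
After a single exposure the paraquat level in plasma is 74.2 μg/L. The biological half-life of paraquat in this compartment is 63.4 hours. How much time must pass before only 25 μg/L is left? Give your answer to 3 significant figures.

99.5 hours

Fraction remaining = 25/74.2 ≈ 0.33693.
n = log₂(74.2/25) = ln(2.968)/ln 2 ≈ 1.5695 half-lives.
t = n × t½ = 1.5695 × 63.4 ≈ 99.506 hours.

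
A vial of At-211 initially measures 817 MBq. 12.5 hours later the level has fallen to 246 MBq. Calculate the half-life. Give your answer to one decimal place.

7.2 hours

A/A₀ = 246/817 ≈ 0.3011.
n = log₂(3.3211) ≈ 1.7317 half-lives elapsed in 12.5 hours.
t½ = 12.5/1.7317 ≈ 7.2184 hours.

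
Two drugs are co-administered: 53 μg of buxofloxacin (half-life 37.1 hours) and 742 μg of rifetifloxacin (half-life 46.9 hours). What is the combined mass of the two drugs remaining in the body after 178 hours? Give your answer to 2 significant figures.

55 μg

buxofloxacin: 53 × (1/2)^(178/37.1) = 53 × (1/2)^4.7978 ≈ 1.9054 μg.
rifetifloxacin: 742 × (1/2)^(178/46.9) = 742 × (1/2)^3.7953 ≈ 53.444 μg.
Total = 1.9054 + 53.444 ≈ 55.35 μg.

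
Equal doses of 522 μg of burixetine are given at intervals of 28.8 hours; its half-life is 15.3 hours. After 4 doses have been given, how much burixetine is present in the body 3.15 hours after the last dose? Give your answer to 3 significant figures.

618 μg

The 4 doses were given 89.55, 60.75, 31.95, 3.15 hours ago.
Total = 522·(1/2)^(89.55/15.3) + 522·(1/2)^(60.75/15.3) + 522·(1/2)^(31.95/15.3) + 522·(1/2)^(3.15/15.3)
      = 9.0315 + 33.297 + 122.76 + 452.58 ≈ 617.66 μg.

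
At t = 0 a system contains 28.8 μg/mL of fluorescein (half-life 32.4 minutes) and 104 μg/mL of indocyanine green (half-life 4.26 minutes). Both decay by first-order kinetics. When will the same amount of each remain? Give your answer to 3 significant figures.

9.09 minutes

Set 28.8·(1/2)^(t/32.4) = 104·(1/2)^(t/4.26).
Taking log₂: log₂(28.8/104) = t·(1/32.4 − 1/4.26).
log₂(0.27692) = -1.8524; 1/32.4 − 1/4.26 = -0.20388.
t = -1.8524 / -0.20388 ≈ 9.0861 minutes.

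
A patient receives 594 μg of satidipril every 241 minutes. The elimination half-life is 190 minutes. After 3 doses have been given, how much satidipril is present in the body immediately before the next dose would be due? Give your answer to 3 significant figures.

391 μg

The 3 doses were given 723, 482, 241 minutes ago.
Total = 594·(1/2)^(723/190) + 594·(1/2)^(482/190) + 594·(1/2)^(241/190)
      = 42.49 + 102.36 + 246.58 ≈ 391.43 μg.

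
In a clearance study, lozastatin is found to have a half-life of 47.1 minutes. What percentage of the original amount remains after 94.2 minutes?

n = 94.2/47.1 ≈ 2 half-lives.
Fraction remaining = (1/2)^2 ≈ 0.25, i.e. 25%.

25%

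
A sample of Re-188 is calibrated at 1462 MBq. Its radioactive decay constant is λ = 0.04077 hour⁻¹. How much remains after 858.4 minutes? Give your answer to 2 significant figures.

820 MBq

t½ = ln 2 / λ = 0.69315 / 0.04077 ≈ 17.001 hours.
Convert the elapsed time: 858.4 minutes = 14.3067 hours.
Number of half-lives: n = 14.3067/17.001 ≈ 0.8415.
Remaining = 1462 × (1/2)^0.8415 = 1462 × 0.55806 ≈ 815.89 MBq.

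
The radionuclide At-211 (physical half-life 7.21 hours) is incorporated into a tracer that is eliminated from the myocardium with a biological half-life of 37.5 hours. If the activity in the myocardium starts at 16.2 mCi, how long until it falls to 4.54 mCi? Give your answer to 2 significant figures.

11 hours

1/t_eff = 1/t_phys + 1/t_biol = 1/7.21 + 1/37.5 = 0.16536 per hour.
t_eff = 7.21 × 37.5 / (7.21 + 37.5) ≈ 6.0473 hours.
n = log₂(16.2/4.54) ≈ 1.8352; t = 1.8352 × 6.0473 ≈ 11.098 hours.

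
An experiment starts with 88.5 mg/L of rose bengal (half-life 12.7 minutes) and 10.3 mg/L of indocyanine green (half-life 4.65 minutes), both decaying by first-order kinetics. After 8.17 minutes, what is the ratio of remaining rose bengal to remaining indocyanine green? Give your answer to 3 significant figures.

18.6

rose bengal: 88.5 × (1/2)^(8.17/12.7) = 88.5 × (1/2)^0.64331 ≈ 56.662 mg/L.
indocyanine green: 10.3 × (1/2)^(8.17/4.65) = 10.3 × (1/2)^1.757 ≈ 3.0474 mg/L.
Ratio ≈ 56.662 / 3.0474 ≈ 18.593.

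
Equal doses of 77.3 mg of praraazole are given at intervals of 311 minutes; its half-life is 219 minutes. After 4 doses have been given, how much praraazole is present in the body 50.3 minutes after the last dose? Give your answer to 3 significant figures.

103 mg

The 4 doses were given 983.3, 672.3, 361.3, 50.3 minutes ago.
Total = 77.3·(1/2)^(983.3/219) + 77.3·(1/2)^(672.3/219) + 77.3·(1/2)^(361.3/219) + 77.3·(1/2)^(50.3/219)
      = 3.4401 + 9.2057 + 24.635 + 65.923 ≈ 103.2 mg.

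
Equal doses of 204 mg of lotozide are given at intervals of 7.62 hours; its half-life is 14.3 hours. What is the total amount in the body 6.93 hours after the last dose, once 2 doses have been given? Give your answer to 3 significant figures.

247 mg

The 2 doses were given 14.55, 6.93 hours ago.
Total = 204·(1/2)^(14.55/14.3) + 204·(1/2)^(6.93/14.3)
      = 100.77 + 145.8 ≈ 246.57 mg.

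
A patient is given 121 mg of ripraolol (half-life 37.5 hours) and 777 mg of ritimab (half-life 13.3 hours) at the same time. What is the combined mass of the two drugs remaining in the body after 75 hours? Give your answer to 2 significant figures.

ripraolol: 121 × (1/2)^(75/37.5) = 121 × (1/2)^2 ≈ 30.25 mg.
ritimab: 777 × (1/2)^(75/13.3) = 777 × (1/2)^5.6391 ≈ 15.591 mg.
Total = 30.25 + 15.591 ≈ 45.841 mg.

46 mg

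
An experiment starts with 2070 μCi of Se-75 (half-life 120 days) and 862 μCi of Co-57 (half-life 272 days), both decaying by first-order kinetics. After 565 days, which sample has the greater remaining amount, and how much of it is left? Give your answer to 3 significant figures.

Se-75: 2070 × (1/2)^4.7083 ≈ 79.181 μCi.
Co-57: 862 × (1/2)^2.0772 ≈ 204.27 μCi.
Co-57 has more remaining, at ≈ 204.27 μCi.

Co-57, 204 μCi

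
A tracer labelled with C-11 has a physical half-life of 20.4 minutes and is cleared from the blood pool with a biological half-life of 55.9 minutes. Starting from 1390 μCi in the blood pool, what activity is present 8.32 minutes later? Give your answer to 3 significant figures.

1/t_eff = 1/t_phys + 1/t_biol = 1/20.4 + 1/55.9 = 0.066909 per minute.
t_eff = 20.4 × 55.9 / (20.4 + 55.9) ≈ 14.946 minutes.
Remaining = 1390 × (1/2)^(8.32/14.946) = 1390 × (1/2)^0.55668 ≈ 945.01 μCi.

945 μCi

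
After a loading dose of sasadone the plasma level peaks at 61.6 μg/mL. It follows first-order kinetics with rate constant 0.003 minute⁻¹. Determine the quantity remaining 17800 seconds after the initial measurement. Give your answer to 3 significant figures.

25.3 μg/mL

t½ = ln 2 / λ = 0.69315 / 0.003 ≈ 231.05 minutes.
Convert the elapsed time: 17800 seconds = 296.667 minutes.
Number of half-lives: n = 296.667/231.05 ≈ 1.284.
Remaining = 61.6 × (1/2)^1.284 = 61.6 × 0.41066 ≈ 25.296 μg/mL.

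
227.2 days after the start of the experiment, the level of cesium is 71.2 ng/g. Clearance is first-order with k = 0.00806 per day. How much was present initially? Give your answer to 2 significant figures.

440 ng/g

t½ = ln 2 / k = 0.69315 / 0.00806 ≈ 85.998 days.
Number of half-lives elapsed: n = 227.2/85.998 ≈ 2.6419.
A₀ = A × 2^n = 71.2 × 2^2.6419 = 71.2 × 6.2416 ≈ 444.4 ng/g.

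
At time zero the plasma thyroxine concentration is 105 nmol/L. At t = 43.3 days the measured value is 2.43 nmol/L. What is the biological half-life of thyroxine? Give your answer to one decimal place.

A/A₀ = 2.43/105 ≈ 0.023143.
n = log₂(43.21) ≈ 5.4333 half-lives elapsed in 43.3 days.
t½ = 43.3/5.4333 ≈ 7.9694 days.

8.0 days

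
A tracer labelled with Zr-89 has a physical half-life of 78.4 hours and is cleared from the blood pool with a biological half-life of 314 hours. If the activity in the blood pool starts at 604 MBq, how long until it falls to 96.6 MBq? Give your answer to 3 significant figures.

1/t_eff = 1/t_phys + 1/t_biol = 1/78.4 + 1/314 = 0.01594 per hour.
t_eff = 78.4 × 314 / (78.4 + 314) ≈ 62.736 hours.
n = log₂(604/96.6) ≈ 2.6445; t = 2.6445 × 62.736 ≈ 165.9 hours.

166 hours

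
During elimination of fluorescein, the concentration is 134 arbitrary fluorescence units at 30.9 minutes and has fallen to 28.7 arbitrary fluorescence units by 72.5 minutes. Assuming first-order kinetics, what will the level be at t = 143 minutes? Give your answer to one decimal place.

2.1 arbitrary fluorescence units

Over Δt = 72.5 − 30.9 = 41.6 minutes, the level fell by a factor of 134/28.7 ≈ 4.669.
n = log₂(4.669) ≈ 2.2231 half-lives, so t½ = 41.6/2.2231 ≈ 18.713 minutes.
From t = 72.5 to t = 143: 28.7 × (1/2)^((143−72.5)/18.713) ≈ 2.1074 arbitrary fluorescence units.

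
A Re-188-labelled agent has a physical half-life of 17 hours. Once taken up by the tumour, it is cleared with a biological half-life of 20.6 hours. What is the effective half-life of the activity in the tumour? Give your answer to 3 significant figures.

1/t_eff = 1/t_phys + 1/t_biol = 1/17 + 1/20.6 = 0.10737 per hour.
t_eff = 17 × 20.6 / (17 + 20.6) ≈ 9.3138 hours.

9.31 hours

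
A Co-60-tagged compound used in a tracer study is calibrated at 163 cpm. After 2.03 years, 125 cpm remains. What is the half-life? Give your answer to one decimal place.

5.3 years

A/A₀ = 125/163 ≈ 0.76687.
n = log₂(1.304) ≈ 0.38294 half-lives elapsed in 2.03 years.
t½ = 2.03/0.38294 ≈ 5.301 years.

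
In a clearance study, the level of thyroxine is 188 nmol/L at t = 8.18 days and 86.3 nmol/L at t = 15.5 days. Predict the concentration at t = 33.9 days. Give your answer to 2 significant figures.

Over Δt = 15.5 − 8.18 = 7.32 days, the level fell by a factor of 188/86.3 ≈ 2.1784.
n = log₂(2.1784) ≈ 1.1233 half-lives, so t½ = 7.32/1.1233 ≈ 6.5165 days.
From t = 15.5 to t = 33.9: 86.3 × (1/2)^((33.9−15.5)/6.5165) ≈ 12.191 nmol/L.

12 nmol/L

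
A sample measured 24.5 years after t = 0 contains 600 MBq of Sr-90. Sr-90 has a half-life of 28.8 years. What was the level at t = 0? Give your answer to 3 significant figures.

Number of half-lives elapsed: n = 24.5/28.8 ≈ 0.85069.
A₀ = A × 2^n = 600 × 2^0.85069 = 600 × 1.8034 ≈ 1082 MBq.

1080 MBq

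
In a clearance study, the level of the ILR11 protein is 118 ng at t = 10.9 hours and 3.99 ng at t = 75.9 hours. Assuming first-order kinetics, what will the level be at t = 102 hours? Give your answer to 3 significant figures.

1.02 ng

Over Δt = 75.9 − 10.9 = 65 hours, the level fell by a factor of 118/3.99 ≈ 29.574.
n = log₂(29.574) ≈ 4.8863 half-lives, so t½ = 65/4.8863 ≈ 13.303 hours.
From t = 75.9 to t = 102: 3.99 × (1/2)^((102−75.9)/13.303) ≈ 1.0241 ng.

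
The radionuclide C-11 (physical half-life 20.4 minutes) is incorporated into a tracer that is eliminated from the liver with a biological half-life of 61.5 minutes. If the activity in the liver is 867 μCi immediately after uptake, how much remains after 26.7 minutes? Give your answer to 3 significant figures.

1/t_eff = 1/t_phys + 1/t_biol = 1/20.4 + 1/61.5 = 0.06528 per minute.
t_eff = 20.4 × 61.5 / (20.4 + 61.5) ≈ 15.319 minutes.
Remaining = 867 × (1/2)^(26.7/15.319) = 867 × (1/2)^1.743 ≈ 259.02 μCi.

259 μCi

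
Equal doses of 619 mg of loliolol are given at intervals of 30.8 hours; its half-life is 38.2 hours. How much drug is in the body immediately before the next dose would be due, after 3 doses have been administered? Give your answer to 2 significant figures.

670 mg

The 3 doses were given 92.4, 61.6, 30.8 hours ago.
Total = 619·(1/2)^(92.4/38.2) + 619·(1/2)^(61.6/38.2) + 619·(1/2)^(30.8/38.2)
      = 115.76 + 202.42 + 353.98 ≈ 672.16 mg.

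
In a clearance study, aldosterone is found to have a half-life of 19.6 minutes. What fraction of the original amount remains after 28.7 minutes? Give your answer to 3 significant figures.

n = 28.7/19.6 ≈ 1.4643 half-lives.
Fraction remaining = (1/2)^1.4643 ≈ 0.36241.

0.362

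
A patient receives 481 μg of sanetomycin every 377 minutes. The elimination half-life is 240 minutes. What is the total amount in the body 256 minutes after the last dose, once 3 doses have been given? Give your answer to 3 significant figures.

The 3 doses were given 1010, 633, 256 minutes ago.
Total = 481·(1/2)^(1010/240) + 481·(1/2)^(633/240) + 481·(1/2)^(256/240)
      = 26.02 + 77.3 + 229.64 ≈ 332.96 μg.

333 μg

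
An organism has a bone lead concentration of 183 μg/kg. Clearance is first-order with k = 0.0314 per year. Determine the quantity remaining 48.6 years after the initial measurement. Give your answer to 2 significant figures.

40 μg/kg

t½ = ln 2 / k = 0.69315 / 0.0314 ≈ 22.075 years.
Number of half-lives: n = 48.6/22.075 ≈ 2.2016.
Remaining = 183 × (1/2)^2.2016 = 183 × 0.21739 ≈ 39.783 μg/kg.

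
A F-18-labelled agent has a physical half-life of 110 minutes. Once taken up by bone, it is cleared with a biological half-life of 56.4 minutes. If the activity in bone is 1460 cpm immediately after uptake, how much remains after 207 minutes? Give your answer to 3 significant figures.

31.1 cpm

1/t_eff = 1/t_phys + 1/t_biol = 1/110 + 1/56.4 = 0.026821 per minute.
t_eff = 110 × 56.4 / (110 + 56.4) ≈ 37.284 minutes.
Remaining = 1460 × (1/2)^(207/37.284) = 1460 × (1/2)^5.552 ≈ 31.119 cpm.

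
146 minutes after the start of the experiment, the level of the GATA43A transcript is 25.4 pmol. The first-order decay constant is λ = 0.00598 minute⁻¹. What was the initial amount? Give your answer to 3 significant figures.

t½ = ln 2 / λ = 0.69315 / 0.00598 ≈ 115.91 minutes.
Number of half-lives elapsed: n = 146/115.91 ≈ 1.2596.
A₀ = A × 2^n = 25.4 × 2^1.2596 = 25.4 × 2.3943 ≈ 60.815 pmol.

60.8 pmol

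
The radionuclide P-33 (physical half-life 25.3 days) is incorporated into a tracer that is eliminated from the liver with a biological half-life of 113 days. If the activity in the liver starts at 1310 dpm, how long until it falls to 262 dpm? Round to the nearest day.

1/t_eff = 1/t_phys + 1/t_biol = 1/25.3 + 1/113 = 0.048375 per day.
t_eff = 25.3 × 113 / (25.3 + 113) ≈ 20.672 days.
n = log₂(1310/262) ≈ 2.3219; t = 2.3219 × 20.672 ≈ 47.998 days.

48 days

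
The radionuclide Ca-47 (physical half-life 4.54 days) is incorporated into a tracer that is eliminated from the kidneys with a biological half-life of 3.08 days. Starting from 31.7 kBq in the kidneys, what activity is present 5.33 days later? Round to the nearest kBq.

4 kBq

1/t_eff = 1/t_phys + 1/t_biol = 1/4.54 + 1/3.08 = 0.54494 per day.
t_eff = 4.54 × 3.08 / (4.54 + 3.08) ≈ 1.8351 days.
Remaining = 31.7 × (1/2)^(5.33/1.8351) = 31.7 × (1/2)^2.9045 ≈ 4.2336 kBq.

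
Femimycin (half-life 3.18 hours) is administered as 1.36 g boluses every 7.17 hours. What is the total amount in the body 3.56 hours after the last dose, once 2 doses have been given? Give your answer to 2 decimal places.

0.76 g

The 2 doses were given 10.73, 3.56 hours ago.
Total = 1.36·(1/2)^(10.73/3.18) + 1.36·(1/2)^(3.56/3.18)
      = 0.13116 + 0.62595 ≈ 0.75711 g.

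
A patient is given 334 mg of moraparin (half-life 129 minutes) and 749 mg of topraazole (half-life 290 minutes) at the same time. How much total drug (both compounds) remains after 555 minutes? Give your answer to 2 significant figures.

220 mg

moraparin: 334 × (1/2)^(555/129) = 334 × (1/2)^4.3023 ≈ 16.928 mg.
topraazole: 749 × (1/2)^(555/290) = 749 × (1/2)^1.9138 ≈ 198.78 mg.
Total = 16.928 + 198.78 ≈ 215.71 mg.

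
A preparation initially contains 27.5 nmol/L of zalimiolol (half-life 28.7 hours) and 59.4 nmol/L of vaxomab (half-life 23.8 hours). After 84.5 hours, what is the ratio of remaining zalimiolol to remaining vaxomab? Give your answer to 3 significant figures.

0.705

zalimiolol: 27.5 × (1/2)^(84.5/28.7) = 27.5 × (1/2)^2.9443 ≈ 3.5729 nmol/L.
vaxomab: 59.4 × (1/2)^(84.5/23.8) = 59.4 × (1/2)^3.5504 ≈ 5.0699 nmol/L.
Ratio ≈ 3.5729 / 5.0699 ≈ 0.70473.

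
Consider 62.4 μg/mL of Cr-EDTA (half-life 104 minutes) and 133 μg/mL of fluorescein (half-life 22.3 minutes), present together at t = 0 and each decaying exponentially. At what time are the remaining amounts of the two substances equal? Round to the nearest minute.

31 minutes

Set 62.4·(1/2)^(t/104) = 133·(1/2)^(t/22.3).
Taking log₂: log₂(62.4/133) = t·(1/104 − 1/22.3).
log₂(0.46917) = -1.0918; 1/104 − 1/22.3 = -0.035228.
t = -1.0918 / -0.035228 ≈ 30.993 minutes.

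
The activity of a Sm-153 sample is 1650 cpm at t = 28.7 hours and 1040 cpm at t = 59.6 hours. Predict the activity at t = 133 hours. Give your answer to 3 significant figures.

347 cpm

Over Δt = 59.6 − 28.7 = 30.9 hours, the level fell by a factor of 1650/1040 ≈ 1.5865.
n = log₂(1.5865) ≈ 0.66588 half-lives, so t½ = 30.9/0.66588 ≈ 46.405 hours.
From t = 59.6 to t = 133: 1040 × (1/2)^((133−59.6)/46.405) ≈ 347.44 cpm.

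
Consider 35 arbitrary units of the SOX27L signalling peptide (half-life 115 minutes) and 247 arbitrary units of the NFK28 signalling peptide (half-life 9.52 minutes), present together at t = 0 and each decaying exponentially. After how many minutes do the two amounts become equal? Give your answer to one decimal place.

29.3 minutes

Set 35·(1/2)^(t/115) = 247·(1/2)^(t/9.52).
Taking log₂: log₂(35/247) = t·(1/115 − 1/9.52).
log₂(0.1417) = -2.8191; 1/115 − 1/9.52 = -0.096346.
t = -2.8191 / -0.096346 ≈ 29.26 minutes.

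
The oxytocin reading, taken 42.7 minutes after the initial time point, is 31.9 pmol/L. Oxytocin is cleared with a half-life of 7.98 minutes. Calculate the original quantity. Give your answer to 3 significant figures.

1300 pmol/L

Number of half-lives elapsed: n = 42.7/7.98 ≈ 5.3509.
A₀ = A × 2^n = 31.9 × 2^5.3509 = 31.9 × 40.811 ≈ 1301.9 pmol/L.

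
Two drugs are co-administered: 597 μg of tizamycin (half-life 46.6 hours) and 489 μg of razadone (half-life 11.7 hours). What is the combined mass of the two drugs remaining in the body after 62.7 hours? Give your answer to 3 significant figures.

tizamycin: 597 × (1/2)^(62.7/46.6) = 597 × (1/2)^1.3455 ≈ 234.93 μg.
razadone: 489 × (1/2)^(62.7/11.7) = 489 × (1/2)^5.359 ≈ 11.915 μg.
Total = 234.93 + 11.915 ≈ 246.85 μg.

247 μg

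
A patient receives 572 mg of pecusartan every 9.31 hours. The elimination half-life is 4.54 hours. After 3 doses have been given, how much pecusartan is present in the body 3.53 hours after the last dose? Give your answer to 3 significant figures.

434 mg

The 3 doses were given 22.15, 12.84, 3.53 hours ago.
Total = 572·(1/2)^(22.15/4.54) + 572·(1/2)^(12.84/4.54) + 572·(1/2)^(3.53/4.54)
      = 19.441 + 80.542 + 333.68 ≈ 433.67 mg.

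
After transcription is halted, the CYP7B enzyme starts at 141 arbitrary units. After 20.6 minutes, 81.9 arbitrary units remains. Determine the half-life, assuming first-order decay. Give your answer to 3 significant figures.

26.3 minutes

A/A₀ = 81.9/141 ≈ 0.58085.
n = log₂(1.7216) ≈ 0.78376 half-lives elapsed in 20.6 minutes.
t½ = 20.6/0.78376 ≈ 26.284 minutes.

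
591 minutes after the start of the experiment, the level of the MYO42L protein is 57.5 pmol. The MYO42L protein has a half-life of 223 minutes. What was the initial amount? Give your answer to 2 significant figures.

360 pmol

Number of half-lives elapsed: n = 591/223 ≈ 2.6502.
A₀ = A × 2^n = 57.5 × 2^2.6502 = 57.5 × 6.2776 ≈ 360.96 pmol.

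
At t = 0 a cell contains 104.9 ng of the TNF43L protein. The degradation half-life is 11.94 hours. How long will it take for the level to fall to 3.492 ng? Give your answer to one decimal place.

Fraction remaining = 3.492/104.9 ≈ 0.033289.
n = log₂(104.9/3.492) = ln(30.04)/ln 2 ≈ 4.9088 half-lives.
t = n × t½ = 4.9088 × 11.94 ≈ 58.611 hours.

58.6 hours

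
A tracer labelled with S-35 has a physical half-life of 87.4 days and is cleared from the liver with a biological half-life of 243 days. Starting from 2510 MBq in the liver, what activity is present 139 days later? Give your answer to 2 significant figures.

1/t_eff = 1/t_phys + 1/t_biol = 1/87.4 + 1/243 = 0.015557 per day.
t_eff = 87.4 × 243 / (87.4 + 243) ≈ 64.28 days.
Remaining = 2510 × (1/2)^(139/64.28) = 2510 × (1/2)^2.1624 ≈ 560.69 MBq.

560 MBq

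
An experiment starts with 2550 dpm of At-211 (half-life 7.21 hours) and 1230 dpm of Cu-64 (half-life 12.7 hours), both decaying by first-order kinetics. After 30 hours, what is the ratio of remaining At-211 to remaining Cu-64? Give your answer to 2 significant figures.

At-211: 2550 × (1/2)^(30/7.21) = 2550 × (1/2)^4.1609 ≈ 142.56 dpm.
Cu-64: 1230 × (1/2)^(30/12.7) = 1230 × (1/2)^2.3622 ≈ 239.23 dpm.
Ratio ≈ 142.56 / 239.23 ≈ 0.59591.

0.60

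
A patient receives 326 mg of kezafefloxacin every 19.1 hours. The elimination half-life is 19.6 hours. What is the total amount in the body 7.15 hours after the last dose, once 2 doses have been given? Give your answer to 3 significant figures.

382 mg

The 2 doses were given 26.25, 7.15 hours ago.
Total = 326·(1/2)^(26.25/19.6) + 326·(1/2)^(7.15/19.6)
      = 128.84 + 253.16 ≈ 382.01 mg.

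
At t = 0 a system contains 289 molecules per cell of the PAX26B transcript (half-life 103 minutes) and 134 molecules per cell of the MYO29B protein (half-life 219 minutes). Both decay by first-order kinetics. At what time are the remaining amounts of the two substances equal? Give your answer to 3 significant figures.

216 minutes

Set 289·(1/2)^(t/103) = 134·(1/2)^(t/219).
Taking log₂: log₂(289/134) = t·(1/103 − 1/219).
log₂(2.1567) = 1.1088; 1/103 − 1/219 = 0.0051425.
t = 1.1088 / 0.0051425 ≈ 215.62 minutes.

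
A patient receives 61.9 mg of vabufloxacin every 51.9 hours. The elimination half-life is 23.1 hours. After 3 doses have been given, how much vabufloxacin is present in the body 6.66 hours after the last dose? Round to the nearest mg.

64 mg

The 3 doses were given 110.46, 58.56, 6.66 hours ago.
Total = 61.9·(1/2)^(110.46/23.1) + 61.9·(1/2)^(58.56/23.1) + 61.9·(1/2)^(6.66/23.1)
      = 2.2502 + 10.68 + 50.687 ≈ 63.617 mg.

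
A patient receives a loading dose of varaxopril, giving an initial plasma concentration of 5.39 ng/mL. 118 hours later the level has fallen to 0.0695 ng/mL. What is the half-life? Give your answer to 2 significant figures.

A/A₀ = 0.0695/5.39 ≈ 0.012894.
n = log₂(77.554) ≈ 6.2771 half-lives elapsed in 118 hours.
t½ = 118/6.2771 ≈ 18.798 hours.

19 hours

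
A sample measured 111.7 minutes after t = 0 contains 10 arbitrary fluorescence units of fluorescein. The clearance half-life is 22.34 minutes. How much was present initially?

Number of half-lives elapsed: n = 111.7/22.34 ≈ 5.
A₀ = A × 2^n = 10 × 2^5 = 10 × 32 ≈ 320 arbitrary fluorescence units.

320 arbitrary fluorescence units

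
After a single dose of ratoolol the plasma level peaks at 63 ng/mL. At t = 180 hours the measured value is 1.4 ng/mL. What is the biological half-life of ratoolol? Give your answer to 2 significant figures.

33 hours

A/A₀ = 1.4/63 ≈ 0.022222.
n = log₂(45) ≈ 5.4919 half-lives elapsed in 180 hours.
t½ = 180/5.4919 ≈ 32.776 hours.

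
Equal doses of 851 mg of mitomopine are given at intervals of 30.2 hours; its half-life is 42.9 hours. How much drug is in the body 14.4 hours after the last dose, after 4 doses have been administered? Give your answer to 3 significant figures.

The 4 doses were given 105, 74.8, 44.6, 14.4 hours ago.
Total = 851·(1/2)^(105/42.9) + 851·(1/2)^(74.8/42.9) + 851·(1/2)^(44.6/42.9) + 851·(1/2)^(14.4/42.9)
      = 156.01 + 254.13 + 413.97 + 674.35 ≈ 1498.5 mg.

1500 mg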